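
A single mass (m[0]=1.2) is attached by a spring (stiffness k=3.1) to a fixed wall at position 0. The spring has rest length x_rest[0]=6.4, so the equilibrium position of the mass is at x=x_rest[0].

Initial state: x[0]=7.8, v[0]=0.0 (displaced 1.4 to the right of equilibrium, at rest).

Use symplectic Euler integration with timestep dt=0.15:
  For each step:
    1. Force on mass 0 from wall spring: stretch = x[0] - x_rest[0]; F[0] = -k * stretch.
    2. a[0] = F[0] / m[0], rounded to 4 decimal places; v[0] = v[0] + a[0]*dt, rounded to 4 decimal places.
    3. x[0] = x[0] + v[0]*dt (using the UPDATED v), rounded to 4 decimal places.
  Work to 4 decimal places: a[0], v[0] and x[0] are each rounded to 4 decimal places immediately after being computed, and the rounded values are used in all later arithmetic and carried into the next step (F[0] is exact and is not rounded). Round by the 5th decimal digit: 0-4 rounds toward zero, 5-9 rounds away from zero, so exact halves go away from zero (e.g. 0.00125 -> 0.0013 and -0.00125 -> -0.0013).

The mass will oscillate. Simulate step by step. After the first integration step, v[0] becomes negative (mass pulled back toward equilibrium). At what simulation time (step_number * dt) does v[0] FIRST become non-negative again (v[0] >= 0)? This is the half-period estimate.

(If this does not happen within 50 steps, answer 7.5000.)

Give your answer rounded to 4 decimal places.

Step 0: x=[7.8000] v=[0.0000]
Step 1: x=[7.7186] v=[-0.5425]
Step 2: x=[7.5606] v=[-1.0535]
Step 3: x=[7.3351] v=[-1.5032]
Step 4: x=[7.0553] v=[-1.8656]
Step 5: x=[6.7374] v=[-2.1195]
Step 6: x=[6.3999] v=[-2.2502]
Step 7: x=[6.0624] v=[-2.2502]
Step 8: x=[5.7445] v=[-2.1194]
Step 9: x=[5.4647] v=[-1.8654]
Step 10: x=[5.2393] v=[-1.5030]
Step 11: x=[5.0813] v=[-1.0532]
Step 12: x=[5.0000] v=[-0.5422]
Step 13: x=[5.0000] v=[0.0003]
First v>=0 after going negative at step 13, time=1.9500

Answer: 1.9500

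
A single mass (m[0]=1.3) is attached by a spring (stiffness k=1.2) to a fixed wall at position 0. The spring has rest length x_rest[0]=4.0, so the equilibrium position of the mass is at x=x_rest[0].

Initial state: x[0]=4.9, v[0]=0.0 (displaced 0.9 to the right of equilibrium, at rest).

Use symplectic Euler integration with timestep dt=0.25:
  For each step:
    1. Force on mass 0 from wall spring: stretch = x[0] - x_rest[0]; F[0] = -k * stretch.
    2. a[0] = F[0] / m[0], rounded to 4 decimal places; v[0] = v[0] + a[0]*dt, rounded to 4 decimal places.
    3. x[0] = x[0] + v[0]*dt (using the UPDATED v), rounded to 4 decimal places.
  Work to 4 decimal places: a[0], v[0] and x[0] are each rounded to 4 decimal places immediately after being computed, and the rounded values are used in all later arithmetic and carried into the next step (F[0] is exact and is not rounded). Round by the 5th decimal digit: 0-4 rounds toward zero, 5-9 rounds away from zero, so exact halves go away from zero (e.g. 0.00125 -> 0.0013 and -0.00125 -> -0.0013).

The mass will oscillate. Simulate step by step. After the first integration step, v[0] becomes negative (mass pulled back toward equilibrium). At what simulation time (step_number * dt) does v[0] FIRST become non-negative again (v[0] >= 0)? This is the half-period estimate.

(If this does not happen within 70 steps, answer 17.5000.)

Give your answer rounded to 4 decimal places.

Answer: 3.5000

Derivation:
Step 0: x=[4.9000] v=[0.0000]
Step 1: x=[4.8481] v=[-0.2077]
Step 2: x=[4.7473] v=[-0.4034]
Step 3: x=[4.6033] v=[-0.5759]
Step 4: x=[4.4245] v=[-0.7151]
Step 5: x=[4.2212] v=[-0.8131]
Step 6: x=[4.0052] v=[-0.8642]
Step 7: x=[3.7889] v=[-0.8654]
Step 8: x=[3.5847] v=[-0.8167]
Step 9: x=[3.4045] v=[-0.7209]
Step 10: x=[3.2586] v=[-0.5835]
Step 11: x=[3.1555] v=[-0.4124]
Step 12: x=[3.1011] v=[-0.2175]
Step 13: x=[3.0986] v=[-0.0101]
Step 14: x=[3.1481] v=[0.1979]
First v>=0 after going negative at step 14, time=3.5000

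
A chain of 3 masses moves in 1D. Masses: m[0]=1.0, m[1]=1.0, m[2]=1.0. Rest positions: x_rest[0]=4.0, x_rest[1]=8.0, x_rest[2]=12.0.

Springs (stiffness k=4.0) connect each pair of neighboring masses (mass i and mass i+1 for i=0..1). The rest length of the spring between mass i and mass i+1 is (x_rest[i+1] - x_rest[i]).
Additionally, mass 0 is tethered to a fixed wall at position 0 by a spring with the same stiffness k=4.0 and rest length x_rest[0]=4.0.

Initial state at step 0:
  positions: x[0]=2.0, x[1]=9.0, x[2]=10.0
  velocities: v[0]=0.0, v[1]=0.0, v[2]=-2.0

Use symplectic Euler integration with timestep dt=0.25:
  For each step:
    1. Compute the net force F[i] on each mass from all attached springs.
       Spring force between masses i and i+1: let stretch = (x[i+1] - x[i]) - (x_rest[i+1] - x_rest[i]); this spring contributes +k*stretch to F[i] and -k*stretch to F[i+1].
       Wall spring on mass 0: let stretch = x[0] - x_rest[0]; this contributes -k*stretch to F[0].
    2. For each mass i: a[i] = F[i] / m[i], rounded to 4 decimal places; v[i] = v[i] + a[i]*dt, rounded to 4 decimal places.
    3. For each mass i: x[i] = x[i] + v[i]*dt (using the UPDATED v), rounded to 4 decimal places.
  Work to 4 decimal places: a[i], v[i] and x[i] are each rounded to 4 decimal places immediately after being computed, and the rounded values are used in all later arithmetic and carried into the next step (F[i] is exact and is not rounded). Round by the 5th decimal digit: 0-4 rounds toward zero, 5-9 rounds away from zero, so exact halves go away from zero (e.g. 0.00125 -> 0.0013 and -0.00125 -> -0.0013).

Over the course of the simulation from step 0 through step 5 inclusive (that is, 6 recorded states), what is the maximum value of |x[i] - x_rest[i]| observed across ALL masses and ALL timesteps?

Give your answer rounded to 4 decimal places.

Step 0: x=[2.0000 9.0000 10.0000] v=[0.0000 0.0000 -2.0000]
Step 1: x=[3.2500 7.5000 10.2500] v=[5.0000 -6.0000 1.0000]
Step 2: x=[4.7500 5.6250 10.8125] v=[6.0000 -7.5000 2.2500]
Step 3: x=[5.2813 4.8281 11.0781] v=[2.1250 -3.1875 1.0625]
Step 4: x=[4.3789 5.7070 10.7812] v=[-3.6095 3.5157 -1.1875]
Step 5: x=[2.7138 7.5225 10.2158] v=[-6.6603 7.2618 -2.2617]
Max displacement = 3.1719

Answer: 3.1719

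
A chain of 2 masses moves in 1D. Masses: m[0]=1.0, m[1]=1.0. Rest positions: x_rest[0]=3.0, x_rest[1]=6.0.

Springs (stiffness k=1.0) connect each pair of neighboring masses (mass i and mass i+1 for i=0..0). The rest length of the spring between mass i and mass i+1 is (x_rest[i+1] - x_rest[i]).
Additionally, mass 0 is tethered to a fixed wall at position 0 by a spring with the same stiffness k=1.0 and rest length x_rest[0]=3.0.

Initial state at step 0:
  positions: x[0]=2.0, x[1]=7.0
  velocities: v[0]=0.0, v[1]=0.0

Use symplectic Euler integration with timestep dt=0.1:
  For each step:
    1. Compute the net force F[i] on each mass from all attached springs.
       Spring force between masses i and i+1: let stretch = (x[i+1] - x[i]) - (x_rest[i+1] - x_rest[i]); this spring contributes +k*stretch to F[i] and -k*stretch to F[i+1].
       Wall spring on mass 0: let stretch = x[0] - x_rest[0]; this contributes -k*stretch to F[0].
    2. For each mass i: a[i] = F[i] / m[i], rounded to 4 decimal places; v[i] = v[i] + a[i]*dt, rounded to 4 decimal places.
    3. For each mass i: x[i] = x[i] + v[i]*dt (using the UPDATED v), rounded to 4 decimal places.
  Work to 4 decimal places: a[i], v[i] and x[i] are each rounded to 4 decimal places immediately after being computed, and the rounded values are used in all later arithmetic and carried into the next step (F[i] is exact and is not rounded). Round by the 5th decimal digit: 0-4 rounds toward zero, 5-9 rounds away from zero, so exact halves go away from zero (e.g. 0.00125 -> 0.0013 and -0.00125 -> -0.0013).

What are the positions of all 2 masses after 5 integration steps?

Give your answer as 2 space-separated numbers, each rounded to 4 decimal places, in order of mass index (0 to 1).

Step 0: x=[2.0000 7.0000] v=[0.0000 0.0000]
Step 1: x=[2.0300 6.9800] v=[0.3000 -0.2000]
Step 2: x=[2.0892 6.9405] v=[0.5920 -0.3950]
Step 3: x=[2.1760 6.8825] v=[0.8682 -0.5801]
Step 4: x=[2.2881 6.8074] v=[1.1213 -0.7508]
Step 5: x=[2.4225 6.7171] v=[1.3444 -0.9027]

Answer: 2.4225 6.7171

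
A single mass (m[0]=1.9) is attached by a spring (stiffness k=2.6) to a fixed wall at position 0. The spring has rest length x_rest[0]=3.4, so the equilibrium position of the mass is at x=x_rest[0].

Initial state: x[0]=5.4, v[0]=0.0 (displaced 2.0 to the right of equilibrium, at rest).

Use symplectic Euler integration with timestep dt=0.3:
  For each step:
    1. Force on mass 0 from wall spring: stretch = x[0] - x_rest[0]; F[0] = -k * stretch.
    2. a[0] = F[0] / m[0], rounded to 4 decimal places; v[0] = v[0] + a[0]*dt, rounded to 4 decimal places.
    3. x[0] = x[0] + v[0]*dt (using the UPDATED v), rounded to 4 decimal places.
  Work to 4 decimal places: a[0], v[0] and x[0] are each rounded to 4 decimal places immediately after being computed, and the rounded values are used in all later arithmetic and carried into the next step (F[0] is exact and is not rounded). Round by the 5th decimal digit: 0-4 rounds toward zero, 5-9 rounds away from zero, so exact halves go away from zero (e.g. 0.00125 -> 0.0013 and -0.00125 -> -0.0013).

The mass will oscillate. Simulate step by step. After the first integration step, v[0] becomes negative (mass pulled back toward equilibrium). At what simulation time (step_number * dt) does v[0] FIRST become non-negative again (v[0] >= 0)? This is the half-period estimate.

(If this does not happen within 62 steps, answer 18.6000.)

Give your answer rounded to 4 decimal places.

Step 0: x=[5.4000] v=[0.0000]
Step 1: x=[5.1537] v=[-0.8210]
Step 2: x=[4.6914] v=[-1.5409]
Step 3: x=[4.0701] v=[-2.0711]
Step 4: x=[3.3662] v=[-2.3462]
Step 5: x=[2.6665] v=[-2.3323]
Step 6: x=[2.0571] v=[-2.0312]
Step 7: x=[1.6131] v=[-1.4799]
Step 8: x=[1.3892] v=[-0.7463]
Step 9: x=[1.4130] v=[0.0792]
First v>=0 after going negative at step 9, time=2.7000

Answer: 2.7000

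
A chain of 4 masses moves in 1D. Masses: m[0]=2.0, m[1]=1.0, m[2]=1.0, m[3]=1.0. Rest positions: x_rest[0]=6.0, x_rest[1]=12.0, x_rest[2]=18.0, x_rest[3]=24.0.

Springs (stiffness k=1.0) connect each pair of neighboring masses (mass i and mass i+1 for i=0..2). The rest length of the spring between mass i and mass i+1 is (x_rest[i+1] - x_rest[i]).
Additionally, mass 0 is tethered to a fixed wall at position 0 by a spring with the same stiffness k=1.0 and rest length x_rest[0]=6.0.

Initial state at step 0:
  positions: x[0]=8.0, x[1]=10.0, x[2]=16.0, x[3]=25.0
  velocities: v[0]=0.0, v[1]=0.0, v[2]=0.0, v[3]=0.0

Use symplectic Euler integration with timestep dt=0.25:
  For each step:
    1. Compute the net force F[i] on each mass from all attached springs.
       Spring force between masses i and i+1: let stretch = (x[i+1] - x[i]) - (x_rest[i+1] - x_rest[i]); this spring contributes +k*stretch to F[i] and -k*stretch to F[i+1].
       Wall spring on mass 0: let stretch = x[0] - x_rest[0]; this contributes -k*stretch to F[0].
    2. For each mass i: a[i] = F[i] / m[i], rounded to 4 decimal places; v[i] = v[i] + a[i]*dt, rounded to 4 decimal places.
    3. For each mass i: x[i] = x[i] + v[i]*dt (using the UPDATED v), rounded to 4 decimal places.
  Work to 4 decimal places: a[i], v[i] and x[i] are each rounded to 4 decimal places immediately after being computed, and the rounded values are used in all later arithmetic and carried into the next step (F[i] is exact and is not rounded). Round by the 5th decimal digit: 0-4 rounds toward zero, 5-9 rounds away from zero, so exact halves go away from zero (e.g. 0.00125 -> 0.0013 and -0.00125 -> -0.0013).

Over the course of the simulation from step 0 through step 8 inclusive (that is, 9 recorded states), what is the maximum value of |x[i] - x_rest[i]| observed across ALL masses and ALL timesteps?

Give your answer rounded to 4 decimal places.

Answer: 2.0118

Derivation:
Step 0: x=[8.0000 10.0000 16.0000 25.0000] v=[0.0000 0.0000 0.0000 0.0000]
Step 1: x=[7.8125 10.2500 16.1875 24.8125] v=[-0.7500 1.0000 0.7500 -0.7500]
Step 2: x=[7.4570 10.7188 16.5430 24.4609] v=[-1.4219 1.8750 1.4219 -1.4063]
Step 3: x=[6.9704 11.3477 17.0293 23.9895] v=[-1.9463 2.5156 1.9453 -1.8858]
Step 4: x=[6.4028 12.0581 17.5956 23.4580] v=[-2.2705 2.8417 2.2650 -2.1259]
Step 5: x=[5.8118 12.7612 18.1822 22.9351] v=[-2.3640 2.8123 2.3462 -2.0915]
Step 6: x=[5.2564 13.3688 18.7270 22.4902] v=[-2.2218 2.4302 2.1792 -1.7797]
Step 7: x=[4.7902 13.8042 19.1721 22.1851] v=[-1.8648 1.7417 1.7805 -1.2205]
Step 8: x=[4.4560 14.0118 19.4701 22.0667] v=[-1.3368 0.8302 1.1918 -0.4738]
Max displacement = 2.0118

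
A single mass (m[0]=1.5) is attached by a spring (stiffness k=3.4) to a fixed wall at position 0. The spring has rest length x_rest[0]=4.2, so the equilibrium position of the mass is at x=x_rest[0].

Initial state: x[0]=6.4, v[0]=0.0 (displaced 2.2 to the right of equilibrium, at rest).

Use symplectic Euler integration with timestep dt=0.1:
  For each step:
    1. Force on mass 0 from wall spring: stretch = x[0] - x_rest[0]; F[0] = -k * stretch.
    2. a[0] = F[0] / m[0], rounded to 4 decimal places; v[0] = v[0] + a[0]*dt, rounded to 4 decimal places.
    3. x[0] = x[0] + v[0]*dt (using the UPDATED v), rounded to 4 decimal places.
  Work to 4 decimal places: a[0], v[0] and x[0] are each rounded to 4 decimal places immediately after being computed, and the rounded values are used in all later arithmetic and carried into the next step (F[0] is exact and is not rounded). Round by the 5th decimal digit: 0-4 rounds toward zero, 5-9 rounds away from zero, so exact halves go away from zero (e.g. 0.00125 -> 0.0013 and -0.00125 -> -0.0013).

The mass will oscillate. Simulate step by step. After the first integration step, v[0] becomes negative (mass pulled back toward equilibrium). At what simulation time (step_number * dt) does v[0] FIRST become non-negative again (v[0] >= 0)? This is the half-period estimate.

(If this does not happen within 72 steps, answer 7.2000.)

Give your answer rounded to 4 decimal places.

Answer: 2.1000

Derivation:
Step 0: x=[6.4000] v=[0.0000]
Step 1: x=[6.3501] v=[-0.4987]
Step 2: x=[6.2515] v=[-0.9861]
Step 3: x=[6.1064] v=[-1.4511]
Step 4: x=[5.9181] v=[-1.8832]
Step 5: x=[5.6908] v=[-2.2726]
Step 6: x=[5.4298] v=[-2.6105]
Step 7: x=[5.1409] v=[-2.8893]
Step 8: x=[4.8306] v=[-3.1026]
Step 9: x=[4.5061] v=[-3.2455]
Step 10: x=[4.1746] v=[-3.3149]
Step 11: x=[3.8437] v=[-3.3091]
Step 12: x=[3.5209] v=[-3.2283]
Step 13: x=[3.2135] v=[-3.0744]
Step 14: x=[2.9284] v=[-2.8508]
Step 15: x=[2.6721] v=[-2.5626]
Step 16: x=[2.4505] v=[-2.2163]
Step 17: x=[2.2685] v=[-1.8198]
Step 18: x=[2.1303] v=[-1.3820]
Step 19: x=[2.0390] v=[-0.9129]
Step 20: x=[1.9967] v=[-0.4231]
Step 21: x=[2.0043] v=[0.0763]
First v>=0 after going negative at step 21, time=2.1000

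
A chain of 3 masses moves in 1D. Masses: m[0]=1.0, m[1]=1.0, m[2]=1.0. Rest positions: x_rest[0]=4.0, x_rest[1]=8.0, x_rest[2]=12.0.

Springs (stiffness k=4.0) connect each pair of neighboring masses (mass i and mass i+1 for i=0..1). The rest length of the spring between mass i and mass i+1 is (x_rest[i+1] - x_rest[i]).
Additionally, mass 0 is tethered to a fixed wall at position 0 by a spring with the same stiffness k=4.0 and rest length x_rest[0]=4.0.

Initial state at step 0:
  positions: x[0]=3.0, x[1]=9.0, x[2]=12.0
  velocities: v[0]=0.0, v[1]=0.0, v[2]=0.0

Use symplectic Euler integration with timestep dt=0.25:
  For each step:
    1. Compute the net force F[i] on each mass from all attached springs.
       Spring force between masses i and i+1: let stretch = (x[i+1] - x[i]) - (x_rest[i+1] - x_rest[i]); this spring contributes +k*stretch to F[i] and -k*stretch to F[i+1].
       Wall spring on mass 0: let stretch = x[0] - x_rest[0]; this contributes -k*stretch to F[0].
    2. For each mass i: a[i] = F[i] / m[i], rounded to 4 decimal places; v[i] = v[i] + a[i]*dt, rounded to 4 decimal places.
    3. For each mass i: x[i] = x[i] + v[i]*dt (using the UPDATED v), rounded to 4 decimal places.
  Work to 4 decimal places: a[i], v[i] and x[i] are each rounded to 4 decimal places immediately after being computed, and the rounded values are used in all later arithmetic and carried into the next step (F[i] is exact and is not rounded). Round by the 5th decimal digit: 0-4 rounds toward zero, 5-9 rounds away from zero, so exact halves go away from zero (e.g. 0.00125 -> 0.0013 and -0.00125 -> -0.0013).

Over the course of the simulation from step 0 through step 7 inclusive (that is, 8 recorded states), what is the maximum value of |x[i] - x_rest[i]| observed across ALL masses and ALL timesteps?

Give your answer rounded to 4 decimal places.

Answer: 1.1703

Derivation:
Step 0: x=[3.0000 9.0000 12.0000] v=[0.0000 0.0000 0.0000]
Step 1: x=[3.7500 8.2500 12.2500] v=[3.0000 -3.0000 1.0000]
Step 2: x=[4.6875 7.3750 12.5000] v=[3.7500 -3.5000 1.0000]
Step 3: x=[5.1250 7.1094 12.4688] v=[1.7500 -1.0625 -0.1250]
Step 4: x=[4.7774 7.6875 12.0977] v=[-1.3906 2.3125 -1.4844]
Step 5: x=[3.9629 8.6407 11.6241] v=[-3.2579 3.8126 -1.8946]
Step 6: x=[3.3272 9.1703 11.4046] v=[-2.5430 2.1182 -0.8780]
Step 7: x=[3.3204 8.7977 11.6265] v=[-0.0271 -1.4906 0.8877]
Max displacement = 1.1703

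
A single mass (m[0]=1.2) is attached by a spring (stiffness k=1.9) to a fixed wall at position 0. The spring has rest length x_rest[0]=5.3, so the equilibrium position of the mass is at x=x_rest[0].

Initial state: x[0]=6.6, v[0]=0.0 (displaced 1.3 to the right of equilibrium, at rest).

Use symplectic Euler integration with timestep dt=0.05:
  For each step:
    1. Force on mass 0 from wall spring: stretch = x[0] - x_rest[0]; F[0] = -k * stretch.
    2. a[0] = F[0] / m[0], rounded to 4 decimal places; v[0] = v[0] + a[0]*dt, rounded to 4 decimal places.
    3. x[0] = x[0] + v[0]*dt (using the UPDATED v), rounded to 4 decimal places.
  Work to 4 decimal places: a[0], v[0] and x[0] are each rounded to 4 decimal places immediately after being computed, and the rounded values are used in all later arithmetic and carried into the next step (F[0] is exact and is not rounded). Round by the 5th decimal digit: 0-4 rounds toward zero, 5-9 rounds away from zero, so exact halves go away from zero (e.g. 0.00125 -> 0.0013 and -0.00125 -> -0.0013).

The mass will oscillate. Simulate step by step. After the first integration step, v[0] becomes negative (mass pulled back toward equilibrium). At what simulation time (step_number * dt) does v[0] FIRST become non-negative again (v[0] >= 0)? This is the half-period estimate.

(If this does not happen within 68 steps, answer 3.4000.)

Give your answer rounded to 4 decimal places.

Answer: 2.5000

Derivation:
Step 0: x=[6.6000] v=[0.0000]
Step 1: x=[6.5949] v=[-0.1029]
Step 2: x=[6.5846] v=[-0.2054]
Step 3: x=[6.5692] v=[-0.3071]
Step 4: x=[6.5488] v=[-0.4076]
Step 5: x=[6.5235] v=[-0.5065]
Step 6: x=[6.4933] v=[-0.6034]
Step 7: x=[6.4584] v=[-0.6979]
Step 8: x=[6.4189] v=[-0.7896]
Step 9: x=[6.3750] v=[-0.8782]
Step 10: x=[6.3268] v=[-0.9633]
Step 11: x=[6.2746] v=[-1.0446]
Step 12: x=[6.2185] v=[-1.1218]
Step 13: x=[6.1588] v=[-1.1945]
Step 14: x=[6.0957] v=[-1.2625]
Step 15: x=[6.0294] v=[-1.3255]
Step 16: x=[5.9602] v=[-1.3832]
Step 17: x=[5.8884] v=[-1.4355]
Step 18: x=[5.8143] v=[-1.4821]
Step 19: x=[5.7382] v=[-1.5228]
Step 20: x=[5.6603] v=[-1.5575]
Step 21: x=[5.5810] v=[-1.5860]
Step 22: x=[5.5006] v=[-1.6082]
Step 23: x=[5.4194] v=[-1.6241]
Step 24: x=[5.3377] v=[-1.6336]
Step 25: x=[5.2559] v=[-1.6366]
Step 26: x=[5.1742] v=[-1.6331]
Step 27: x=[5.0930] v=[-1.6231]
Step 28: x=[5.0127] v=[-1.6067]
Step 29: x=[4.9335] v=[-1.5840]
Step 30: x=[4.8558] v=[-1.5550]
Step 31: x=[4.7798] v=[-1.5198]
Step 32: x=[4.7059] v=[-1.4786]
Step 33: x=[4.6343] v=[-1.4316]
Step 34: x=[4.5654] v=[-1.3789]
Step 35: x=[4.4994] v=[-1.3207]
Step 36: x=[4.4365] v=[-1.2573]
Step 37: x=[4.3771] v=[-1.1889]
Step 38: x=[4.3213] v=[-1.1158]
Step 39: x=[4.2694] v=[-1.0383]
Step 40: x=[4.2216] v=[-0.9567]
Step 41: x=[4.1780] v=[-0.8713]
Step 42: x=[4.1389] v=[-0.7825]
Step 43: x=[4.1044] v=[-0.6906]
Step 44: x=[4.0746] v=[-0.5960]
Step 45: x=[4.0497] v=[-0.4990]
Step 46: x=[4.0297] v=[-0.4000]
Step 47: x=[4.0147] v=[-0.2994]
Step 48: x=[4.0048] v=[-0.1976]
Step 49: x=[4.0000] v=[-0.0951]
Step 50: x=[4.0004] v=[0.0078]
First v>=0 after going negative at step 50, time=2.5000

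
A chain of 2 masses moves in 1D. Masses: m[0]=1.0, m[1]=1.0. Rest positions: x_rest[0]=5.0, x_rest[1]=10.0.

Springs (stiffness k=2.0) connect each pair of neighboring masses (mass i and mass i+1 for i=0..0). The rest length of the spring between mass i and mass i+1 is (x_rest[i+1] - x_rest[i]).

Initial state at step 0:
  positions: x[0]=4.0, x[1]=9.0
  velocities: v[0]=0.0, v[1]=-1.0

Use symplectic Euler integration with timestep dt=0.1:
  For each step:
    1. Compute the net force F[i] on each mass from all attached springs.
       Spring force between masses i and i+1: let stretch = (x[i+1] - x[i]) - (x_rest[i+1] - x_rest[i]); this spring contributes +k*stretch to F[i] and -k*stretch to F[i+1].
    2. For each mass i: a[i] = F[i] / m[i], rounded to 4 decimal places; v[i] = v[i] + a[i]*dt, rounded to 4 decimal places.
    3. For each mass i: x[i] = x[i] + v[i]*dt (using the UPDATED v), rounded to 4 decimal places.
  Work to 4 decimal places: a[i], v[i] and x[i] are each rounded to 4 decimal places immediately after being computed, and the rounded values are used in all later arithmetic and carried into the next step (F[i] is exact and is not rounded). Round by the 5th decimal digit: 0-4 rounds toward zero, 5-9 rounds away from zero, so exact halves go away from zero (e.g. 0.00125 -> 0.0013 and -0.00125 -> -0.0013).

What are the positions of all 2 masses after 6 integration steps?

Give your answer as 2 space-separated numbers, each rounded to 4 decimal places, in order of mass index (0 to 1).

Step 0: x=[4.0000 9.0000] v=[0.0000 -1.0000]
Step 1: x=[4.0000 8.9000] v=[0.0000 -1.0000]
Step 2: x=[3.9980 8.8020] v=[-0.0200 -0.9800]
Step 3: x=[3.9921 8.7079] v=[-0.0592 -0.9408]
Step 4: x=[3.9805 8.6195] v=[-0.1160 -0.8840]
Step 5: x=[3.9617 8.5383] v=[-0.1882 -0.8118]
Step 6: x=[3.9344 8.4656] v=[-0.2729 -0.7271]

Answer: 3.9344 8.4656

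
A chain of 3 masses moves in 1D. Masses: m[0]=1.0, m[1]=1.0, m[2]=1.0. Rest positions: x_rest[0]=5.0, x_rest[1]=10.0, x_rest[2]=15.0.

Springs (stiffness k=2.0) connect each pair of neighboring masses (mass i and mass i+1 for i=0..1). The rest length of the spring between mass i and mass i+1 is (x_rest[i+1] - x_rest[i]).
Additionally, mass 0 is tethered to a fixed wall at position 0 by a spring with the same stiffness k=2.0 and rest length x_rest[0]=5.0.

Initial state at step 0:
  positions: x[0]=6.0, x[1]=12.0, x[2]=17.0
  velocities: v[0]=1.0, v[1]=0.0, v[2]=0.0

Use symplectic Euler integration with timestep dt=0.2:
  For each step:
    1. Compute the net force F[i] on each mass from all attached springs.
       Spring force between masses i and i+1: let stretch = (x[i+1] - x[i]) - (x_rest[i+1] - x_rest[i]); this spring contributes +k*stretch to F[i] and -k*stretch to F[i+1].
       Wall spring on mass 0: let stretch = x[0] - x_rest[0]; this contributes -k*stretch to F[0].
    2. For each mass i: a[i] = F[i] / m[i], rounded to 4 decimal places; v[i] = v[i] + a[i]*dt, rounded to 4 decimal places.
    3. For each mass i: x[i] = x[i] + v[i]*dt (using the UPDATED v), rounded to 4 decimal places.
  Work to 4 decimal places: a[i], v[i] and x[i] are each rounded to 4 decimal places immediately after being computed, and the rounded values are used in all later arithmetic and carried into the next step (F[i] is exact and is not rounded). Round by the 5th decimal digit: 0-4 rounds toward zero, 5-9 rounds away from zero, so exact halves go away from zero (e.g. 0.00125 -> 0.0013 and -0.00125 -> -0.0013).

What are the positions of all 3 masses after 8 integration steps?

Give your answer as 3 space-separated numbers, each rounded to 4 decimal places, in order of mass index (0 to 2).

Step 0: x=[6.0000 12.0000 17.0000] v=[1.0000 0.0000 0.0000]
Step 1: x=[6.2000 11.9200 17.0000] v=[1.0000 -0.4000 0.0000]
Step 2: x=[6.3616 11.7888 16.9936] v=[0.8080 -0.6560 -0.0320]
Step 3: x=[6.4484 11.6398 16.9708] v=[0.4342 -0.7450 -0.1139]
Step 4: x=[6.4347 11.5020 16.9215] v=[-0.0686 -0.6892 -0.2463]
Step 5: x=[6.3116 11.3923 16.8387] v=[-0.6156 -0.5483 -0.4141]
Step 6: x=[6.0900 11.3119 16.7202] v=[-1.1080 -0.4020 -0.5927]
Step 7: x=[5.7990 11.2464 16.5690] v=[-1.4552 -0.3274 -0.7560]
Step 8: x=[5.4798 11.1709 16.3920] v=[-1.5958 -0.3773 -0.8850]

Answer: 5.4798 11.1709 16.3920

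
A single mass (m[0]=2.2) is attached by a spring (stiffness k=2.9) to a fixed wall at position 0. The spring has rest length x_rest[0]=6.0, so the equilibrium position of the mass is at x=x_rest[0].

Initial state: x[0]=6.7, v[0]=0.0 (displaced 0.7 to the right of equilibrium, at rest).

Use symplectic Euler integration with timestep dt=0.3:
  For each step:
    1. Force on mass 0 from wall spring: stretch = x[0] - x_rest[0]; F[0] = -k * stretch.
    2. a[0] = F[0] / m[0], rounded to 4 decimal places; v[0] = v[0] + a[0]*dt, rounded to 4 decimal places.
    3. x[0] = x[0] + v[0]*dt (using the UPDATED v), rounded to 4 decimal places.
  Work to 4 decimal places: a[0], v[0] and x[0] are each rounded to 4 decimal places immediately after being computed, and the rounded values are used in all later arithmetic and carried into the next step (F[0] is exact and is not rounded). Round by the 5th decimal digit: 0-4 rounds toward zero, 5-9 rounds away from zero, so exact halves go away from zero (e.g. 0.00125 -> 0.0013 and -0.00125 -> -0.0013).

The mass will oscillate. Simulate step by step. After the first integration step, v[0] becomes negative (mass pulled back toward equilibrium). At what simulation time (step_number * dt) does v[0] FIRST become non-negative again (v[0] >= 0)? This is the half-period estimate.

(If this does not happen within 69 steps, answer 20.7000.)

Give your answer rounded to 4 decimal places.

Answer: 3.0000

Derivation:
Step 0: x=[6.7000] v=[0.0000]
Step 1: x=[6.6170] v=[-0.2768]
Step 2: x=[6.4608] v=[-0.5208]
Step 3: x=[6.2499] v=[-0.7030]
Step 4: x=[6.0094] v=[-0.8018]
Step 5: x=[5.7678] v=[-0.8055]
Step 6: x=[5.5537] v=[-0.7137]
Step 7: x=[5.3925] v=[-0.5372]
Step 8: x=[5.3034] v=[-0.2970]
Step 9: x=[5.2970] v=[-0.0215]
Step 10: x=[5.3740] v=[0.2565]
First v>=0 after going negative at step 10, time=3.0000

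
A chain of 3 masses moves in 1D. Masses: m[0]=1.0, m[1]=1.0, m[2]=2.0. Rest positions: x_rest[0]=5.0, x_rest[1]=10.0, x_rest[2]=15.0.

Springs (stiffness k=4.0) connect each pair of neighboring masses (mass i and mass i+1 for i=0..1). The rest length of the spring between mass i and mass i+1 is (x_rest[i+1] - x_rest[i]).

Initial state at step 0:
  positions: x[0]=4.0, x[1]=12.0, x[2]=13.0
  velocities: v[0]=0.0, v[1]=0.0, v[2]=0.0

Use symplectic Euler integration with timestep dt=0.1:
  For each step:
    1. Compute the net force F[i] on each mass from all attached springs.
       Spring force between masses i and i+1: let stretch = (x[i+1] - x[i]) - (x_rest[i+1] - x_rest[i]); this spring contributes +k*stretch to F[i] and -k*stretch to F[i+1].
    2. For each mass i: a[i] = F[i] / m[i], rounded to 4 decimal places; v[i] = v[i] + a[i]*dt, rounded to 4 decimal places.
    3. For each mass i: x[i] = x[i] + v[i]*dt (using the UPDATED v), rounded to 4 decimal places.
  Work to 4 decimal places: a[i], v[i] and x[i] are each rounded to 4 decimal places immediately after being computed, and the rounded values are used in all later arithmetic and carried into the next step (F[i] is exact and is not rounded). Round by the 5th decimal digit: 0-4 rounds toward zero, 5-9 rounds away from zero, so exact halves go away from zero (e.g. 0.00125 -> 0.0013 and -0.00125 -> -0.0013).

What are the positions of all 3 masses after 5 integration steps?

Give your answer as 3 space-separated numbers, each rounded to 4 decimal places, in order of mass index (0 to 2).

Step 0: x=[4.0000 12.0000 13.0000] v=[0.0000 0.0000 0.0000]
Step 1: x=[4.1200 11.7200 13.0800] v=[1.2000 -2.8000 0.8000]
Step 2: x=[4.3440 11.1904 13.2328] v=[2.2400 -5.2960 1.5280]
Step 3: x=[4.6419 10.4686 13.4448] v=[2.9786 -7.2176 2.1195]
Step 4: x=[4.9728 9.6328 13.6972] v=[3.3093 -8.3578 2.5243]
Step 5: x=[5.2901 8.7732 13.9683] v=[3.1733 -8.5960 2.7114]

Answer: 5.2901 8.7732 13.9683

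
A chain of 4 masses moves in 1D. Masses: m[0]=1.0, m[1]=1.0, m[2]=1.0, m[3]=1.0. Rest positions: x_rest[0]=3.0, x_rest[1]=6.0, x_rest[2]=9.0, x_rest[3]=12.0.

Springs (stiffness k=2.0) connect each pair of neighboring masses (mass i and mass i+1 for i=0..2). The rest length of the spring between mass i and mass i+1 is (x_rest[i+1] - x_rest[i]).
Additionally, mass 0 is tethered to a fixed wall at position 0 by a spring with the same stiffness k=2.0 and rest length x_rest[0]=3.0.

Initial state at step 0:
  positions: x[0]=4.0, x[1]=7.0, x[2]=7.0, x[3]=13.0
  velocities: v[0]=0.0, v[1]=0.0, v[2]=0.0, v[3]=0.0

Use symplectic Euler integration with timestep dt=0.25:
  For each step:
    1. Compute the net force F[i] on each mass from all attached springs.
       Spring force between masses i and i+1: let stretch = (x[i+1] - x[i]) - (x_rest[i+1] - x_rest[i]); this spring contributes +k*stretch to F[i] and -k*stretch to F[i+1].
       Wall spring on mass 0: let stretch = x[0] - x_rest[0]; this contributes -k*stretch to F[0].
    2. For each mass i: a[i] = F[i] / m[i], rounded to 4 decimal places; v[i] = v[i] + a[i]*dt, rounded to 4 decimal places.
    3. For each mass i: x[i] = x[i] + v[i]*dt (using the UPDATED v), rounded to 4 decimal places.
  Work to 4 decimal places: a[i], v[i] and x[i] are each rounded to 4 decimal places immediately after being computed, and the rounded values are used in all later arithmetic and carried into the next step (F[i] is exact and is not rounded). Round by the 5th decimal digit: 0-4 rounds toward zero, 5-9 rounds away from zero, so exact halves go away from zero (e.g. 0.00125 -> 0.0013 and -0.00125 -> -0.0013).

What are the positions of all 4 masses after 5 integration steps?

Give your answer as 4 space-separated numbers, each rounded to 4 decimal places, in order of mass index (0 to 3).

Answer: 2.1505 5.4635 11.0914 10.9947

Derivation:
Step 0: x=[4.0000 7.0000 7.0000 13.0000] v=[0.0000 0.0000 0.0000 0.0000]
Step 1: x=[3.8750 6.6250 7.7500 12.6250] v=[-0.5000 -1.5000 3.0000 -1.5000]
Step 2: x=[3.6094 6.0469 8.9688 12.0156] v=[-1.0625 -2.3125 4.8750 -2.4375]
Step 3: x=[3.1973 5.5293 10.2032 11.4004] v=[-1.6485 -2.0703 4.9375 -2.4609]
Step 4: x=[2.6770 5.3045 11.0030 11.0105] v=[-2.0812 -0.8994 3.1992 -1.5595]
Step 5: x=[2.1505 5.4635 11.0914 10.9947] v=[-2.1060 0.6361 0.3537 -0.0633]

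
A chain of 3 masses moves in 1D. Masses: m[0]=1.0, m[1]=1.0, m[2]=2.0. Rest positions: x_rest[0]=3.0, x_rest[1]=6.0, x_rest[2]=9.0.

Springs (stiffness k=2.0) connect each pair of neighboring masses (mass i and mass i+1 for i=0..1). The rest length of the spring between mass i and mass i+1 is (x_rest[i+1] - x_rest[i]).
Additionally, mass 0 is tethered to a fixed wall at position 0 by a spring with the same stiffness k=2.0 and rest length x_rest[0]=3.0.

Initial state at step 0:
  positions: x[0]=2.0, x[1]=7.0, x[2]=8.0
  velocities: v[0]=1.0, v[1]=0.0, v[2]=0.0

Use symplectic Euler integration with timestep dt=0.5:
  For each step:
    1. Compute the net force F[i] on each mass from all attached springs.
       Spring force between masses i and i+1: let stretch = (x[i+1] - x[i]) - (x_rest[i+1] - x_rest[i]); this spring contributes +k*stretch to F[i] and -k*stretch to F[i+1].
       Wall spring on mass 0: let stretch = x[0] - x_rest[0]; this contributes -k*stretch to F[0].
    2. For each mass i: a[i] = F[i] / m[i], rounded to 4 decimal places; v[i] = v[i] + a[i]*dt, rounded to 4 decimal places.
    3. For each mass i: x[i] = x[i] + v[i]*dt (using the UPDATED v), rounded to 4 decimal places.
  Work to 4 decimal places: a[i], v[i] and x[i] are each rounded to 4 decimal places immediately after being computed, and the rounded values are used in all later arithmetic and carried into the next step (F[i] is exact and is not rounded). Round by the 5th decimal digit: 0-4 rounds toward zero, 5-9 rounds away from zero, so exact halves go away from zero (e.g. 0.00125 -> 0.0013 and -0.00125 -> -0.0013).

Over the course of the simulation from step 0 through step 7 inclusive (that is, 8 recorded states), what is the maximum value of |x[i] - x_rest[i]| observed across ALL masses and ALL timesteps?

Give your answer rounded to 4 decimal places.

Answer: 1.9062

Derivation:
Step 0: x=[2.0000 7.0000 8.0000] v=[1.0000 0.0000 0.0000]
Step 1: x=[4.0000 5.0000 8.5000] v=[4.0000 -4.0000 1.0000]
Step 2: x=[4.5000 4.2500 8.8750] v=[1.0000 -1.5000 0.7500]
Step 3: x=[2.6250 5.9375 8.8438] v=[-3.7500 3.3750 -0.0625]
Step 4: x=[1.0938 7.4219 8.8360] v=[-3.0625 2.9688 -0.0157]
Step 5: x=[2.1797 6.4493 9.2247] v=[2.1718 -1.9452 0.7773]
Step 6: x=[4.3106 4.7296 9.6695] v=[4.2617 -3.4394 0.8896]
Step 7: x=[4.4957 5.2704 9.6293] v=[0.3701 1.0815 -0.0804]
Max displacement = 1.9062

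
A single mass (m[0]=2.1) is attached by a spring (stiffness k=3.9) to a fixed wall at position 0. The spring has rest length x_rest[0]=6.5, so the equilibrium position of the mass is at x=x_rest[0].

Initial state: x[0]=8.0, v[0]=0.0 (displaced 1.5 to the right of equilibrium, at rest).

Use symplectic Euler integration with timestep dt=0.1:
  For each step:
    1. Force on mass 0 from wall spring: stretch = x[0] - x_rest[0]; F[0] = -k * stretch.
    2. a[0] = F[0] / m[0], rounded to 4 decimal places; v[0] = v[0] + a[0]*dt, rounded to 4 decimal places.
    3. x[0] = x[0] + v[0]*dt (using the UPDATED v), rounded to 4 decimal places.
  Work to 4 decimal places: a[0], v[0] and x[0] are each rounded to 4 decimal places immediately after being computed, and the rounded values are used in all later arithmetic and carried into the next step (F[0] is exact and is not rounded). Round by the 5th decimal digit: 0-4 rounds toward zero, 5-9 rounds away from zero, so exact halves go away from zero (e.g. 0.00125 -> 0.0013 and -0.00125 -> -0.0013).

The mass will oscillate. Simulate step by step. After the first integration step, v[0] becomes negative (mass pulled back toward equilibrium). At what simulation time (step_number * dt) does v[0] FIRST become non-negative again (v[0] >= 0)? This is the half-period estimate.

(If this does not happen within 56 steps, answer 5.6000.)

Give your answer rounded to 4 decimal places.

Answer: 2.4000

Derivation:
Step 0: x=[8.0000] v=[0.0000]
Step 1: x=[7.9721] v=[-0.2786]
Step 2: x=[7.9169] v=[-0.5520]
Step 3: x=[7.8354] v=[-0.8151]
Step 4: x=[7.7291] v=[-1.0631]
Step 5: x=[7.6000] v=[-1.2914]
Step 6: x=[7.4504] v=[-1.4957]
Step 7: x=[7.2832] v=[-1.6722]
Step 8: x=[7.1014] v=[-1.8177]
Step 9: x=[6.9085] v=[-1.9294]
Step 10: x=[6.7080] v=[-2.0053]
Step 11: x=[6.5036] v=[-2.0439]
Step 12: x=[6.2991] v=[-2.0446]
Step 13: x=[6.0984] v=[-2.0073]
Step 14: x=[5.9051] v=[-1.9327]
Step 15: x=[5.7229] v=[-1.8222]
Step 16: x=[5.5551] v=[-1.6779]
Step 17: x=[5.4049] v=[-1.5024]
Step 18: x=[5.2750] v=[-1.2990]
Step 19: x=[5.1679] v=[-1.0715]
Step 20: x=[5.0855] v=[-0.8241]
Step 21: x=[5.0294] v=[-0.5614]
Step 22: x=[5.0006] v=[-0.2883]
Step 23: x=[4.9996] v=[-0.0098]
Step 24: x=[5.0265] v=[0.2689]
First v>=0 after going negative at step 24, time=2.4000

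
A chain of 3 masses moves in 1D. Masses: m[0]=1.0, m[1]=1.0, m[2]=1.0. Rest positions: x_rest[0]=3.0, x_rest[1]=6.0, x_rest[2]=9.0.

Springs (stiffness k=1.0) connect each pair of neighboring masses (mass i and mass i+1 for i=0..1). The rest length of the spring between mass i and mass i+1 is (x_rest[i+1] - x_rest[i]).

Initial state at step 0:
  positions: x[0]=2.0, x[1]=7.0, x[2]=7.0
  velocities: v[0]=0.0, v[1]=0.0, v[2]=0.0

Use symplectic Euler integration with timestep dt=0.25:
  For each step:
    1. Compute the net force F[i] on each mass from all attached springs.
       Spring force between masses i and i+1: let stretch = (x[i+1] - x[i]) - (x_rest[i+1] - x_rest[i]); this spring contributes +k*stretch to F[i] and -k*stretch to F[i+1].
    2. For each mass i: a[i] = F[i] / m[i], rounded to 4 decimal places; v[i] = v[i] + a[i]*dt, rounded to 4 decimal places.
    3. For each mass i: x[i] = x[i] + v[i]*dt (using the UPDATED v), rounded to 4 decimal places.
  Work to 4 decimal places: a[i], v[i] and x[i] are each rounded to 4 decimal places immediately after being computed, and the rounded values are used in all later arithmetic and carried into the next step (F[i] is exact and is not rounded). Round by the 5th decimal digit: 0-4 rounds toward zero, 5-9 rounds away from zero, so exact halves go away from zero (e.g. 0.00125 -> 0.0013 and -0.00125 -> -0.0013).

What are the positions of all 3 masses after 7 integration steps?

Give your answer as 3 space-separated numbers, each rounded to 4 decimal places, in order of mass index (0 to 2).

Answer: 3.0264 3.6411 9.3330

Derivation:
Step 0: x=[2.0000 7.0000 7.0000] v=[0.0000 0.0000 0.0000]
Step 1: x=[2.1250 6.6875 7.1875] v=[0.5000 -1.2500 0.7500]
Step 2: x=[2.3477 6.1211 7.5313] v=[0.8906 -2.2656 1.3750]
Step 3: x=[2.6187 5.4070 7.9744] v=[1.0840 -2.8564 1.7725]
Step 4: x=[2.8765 4.6791 8.4446] v=[1.0311 -2.9116 1.8807]
Step 5: x=[3.0595 4.0739 8.8669] v=[0.7318 -2.4209 1.6893]
Step 6: x=[3.1184 3.7048 9.1772] v=[0.2354 -1.4763 1.2411]
Step 7: x=[3.0264 3.6411 9.3330] v=[-0.3680 -0.2548 0.6230]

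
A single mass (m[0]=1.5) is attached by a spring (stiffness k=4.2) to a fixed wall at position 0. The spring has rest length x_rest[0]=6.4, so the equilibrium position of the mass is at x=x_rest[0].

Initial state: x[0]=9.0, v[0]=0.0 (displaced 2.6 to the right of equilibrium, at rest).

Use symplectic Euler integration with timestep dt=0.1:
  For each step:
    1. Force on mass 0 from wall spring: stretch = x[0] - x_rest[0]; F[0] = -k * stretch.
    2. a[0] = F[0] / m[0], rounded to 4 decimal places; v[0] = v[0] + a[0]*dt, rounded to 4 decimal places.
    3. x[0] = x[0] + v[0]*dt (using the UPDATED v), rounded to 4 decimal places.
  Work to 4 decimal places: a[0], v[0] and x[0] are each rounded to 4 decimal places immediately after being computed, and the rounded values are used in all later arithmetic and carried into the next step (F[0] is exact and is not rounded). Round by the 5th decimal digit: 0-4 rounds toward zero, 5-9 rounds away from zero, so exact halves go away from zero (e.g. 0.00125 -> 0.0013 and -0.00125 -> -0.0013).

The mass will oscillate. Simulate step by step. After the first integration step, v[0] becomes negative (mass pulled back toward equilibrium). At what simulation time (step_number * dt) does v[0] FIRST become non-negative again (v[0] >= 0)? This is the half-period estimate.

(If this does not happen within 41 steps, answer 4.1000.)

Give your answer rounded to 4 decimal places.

Answer: 1.9000

Derivation:
Step 0: x=[9.0000] v=[0.0000]
Step 1: x=[8.9272] v=[-0.7280]
Step 2: x=[8.7836] v=[-1.4356]
Step 3: x=[8.5733] v=[-2.1030]
Step 4: x=[8.3022] v=[-2.7115]
Step 5: x=[7.9778] v=[-3.2441]
Step 6: x=[7.6092] v=[-3.6859]
Step 7: x=[7.2068] v=[-4.0245]
Step 8: x=[6.7818] v=[-4.2504]
Step 9: x=[6.3461] v=[-4.3573]
Step 10: x=[5.9119] v=[-4.3422]
Step 11: x=[5.4914] v=[-4.2055]
Step 12: x=[5.0963] v=[-3.9511]
Step 13: x=[4.7377] v=[-3.5861]
Step 14: x=[4.4256] v=[-3.1207]
Step 15: x=[4.1688] v=[-2.5679]
Step 16: x=[3.9745] v=[-1.9432]
Step 17: x=[3.8481] v=[-1.2641]
Step 18: x=[3.7931] v=[-0.5496]
Step 19: x=[3.8111] v=[0.1803]
First v>=0 after going negative at step 19, time=1.9000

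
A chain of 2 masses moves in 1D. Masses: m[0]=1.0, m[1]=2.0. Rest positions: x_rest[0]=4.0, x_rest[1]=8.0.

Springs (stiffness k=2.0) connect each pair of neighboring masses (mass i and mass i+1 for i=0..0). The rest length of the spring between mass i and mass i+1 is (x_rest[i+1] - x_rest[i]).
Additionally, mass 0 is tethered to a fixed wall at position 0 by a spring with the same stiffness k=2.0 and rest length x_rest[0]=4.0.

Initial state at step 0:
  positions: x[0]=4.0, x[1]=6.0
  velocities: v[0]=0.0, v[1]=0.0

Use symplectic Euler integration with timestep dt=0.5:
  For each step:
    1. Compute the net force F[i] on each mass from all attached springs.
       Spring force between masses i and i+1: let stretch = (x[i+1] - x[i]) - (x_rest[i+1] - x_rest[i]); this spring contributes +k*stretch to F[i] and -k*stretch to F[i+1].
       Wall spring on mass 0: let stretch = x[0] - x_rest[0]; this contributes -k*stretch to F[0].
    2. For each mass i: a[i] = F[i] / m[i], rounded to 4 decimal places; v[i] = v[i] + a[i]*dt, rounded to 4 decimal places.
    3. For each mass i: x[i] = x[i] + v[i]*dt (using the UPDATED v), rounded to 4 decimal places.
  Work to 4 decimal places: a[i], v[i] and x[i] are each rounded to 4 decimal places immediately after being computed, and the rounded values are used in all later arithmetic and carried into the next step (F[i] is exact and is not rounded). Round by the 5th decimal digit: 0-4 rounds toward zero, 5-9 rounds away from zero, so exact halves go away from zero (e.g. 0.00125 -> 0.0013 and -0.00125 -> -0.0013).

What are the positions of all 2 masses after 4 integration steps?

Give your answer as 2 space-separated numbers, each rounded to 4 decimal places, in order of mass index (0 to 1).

Step 0: x=[4.0000 6.0000] v=[0.0000 0.0000]
Step 1: x=[3.0000 6.5000] v=[-2.0000 1.0000]
Step 2: x=[2.2500 7.1250] v=[-1.5000 1.2500]
Step 3: x=[2.8125 7.5313] v=[1.1250 0.8125]
Step 4: x=[4.3282 7.7579] v=[3.0313 0.4531]

Answer: 4.3282 7.7579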